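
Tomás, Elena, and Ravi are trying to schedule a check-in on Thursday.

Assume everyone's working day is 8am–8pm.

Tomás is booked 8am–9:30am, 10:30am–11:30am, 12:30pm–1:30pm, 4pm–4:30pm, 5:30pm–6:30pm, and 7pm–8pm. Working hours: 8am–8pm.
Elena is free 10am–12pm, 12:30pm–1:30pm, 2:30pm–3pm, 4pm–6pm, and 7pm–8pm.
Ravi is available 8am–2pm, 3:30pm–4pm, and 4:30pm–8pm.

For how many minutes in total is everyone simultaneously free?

Tomás free within 08:00–20:00: 09:30–10:30, 11:30–12:30, 13:30–16:00, 16:30–17:30, 18:30–19:00.
Tomás ∩ Elena: 10:00–10:30, 11:30–12:00, 14:30–15:00, 16:30–17:30.
Tomás ∩ Elena ∩ Ravi: 10:00–10:30, 11:30–12:00, 16:30–17:30.
Total common minutes: 30 + 30 + 60 = 120.

120 minutes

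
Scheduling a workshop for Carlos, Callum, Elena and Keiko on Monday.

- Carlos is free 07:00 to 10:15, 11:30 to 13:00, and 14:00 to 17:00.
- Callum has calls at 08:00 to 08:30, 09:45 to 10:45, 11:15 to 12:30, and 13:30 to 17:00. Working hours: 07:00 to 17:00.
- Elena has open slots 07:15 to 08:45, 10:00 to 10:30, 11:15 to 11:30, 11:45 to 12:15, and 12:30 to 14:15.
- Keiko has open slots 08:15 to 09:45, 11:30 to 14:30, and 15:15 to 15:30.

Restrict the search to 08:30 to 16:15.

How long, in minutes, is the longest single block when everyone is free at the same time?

Callum free within 07:00–17:00: 07:00–08:00, 08:30–09:45, 10:45–11:15, 12:30–13:30.
Carlos ∩ Callum: 07:00–08:00, 08:30–09:45, 12:30–13:00.
Carlos ∩ Callum ∩ Elena: 07:15–08:00, 08:30–08:45, 12:30–13:00.
Carlos ∩ Callum ∩ Elena ∩ Keiko: 08:30–08:45, 12:30–13:00.
Restricted to 08:30–16:15: 08:30–08:45, 12:30–13:00.
Common window lengths: 15, 30 min; longest is 30.

30 minutes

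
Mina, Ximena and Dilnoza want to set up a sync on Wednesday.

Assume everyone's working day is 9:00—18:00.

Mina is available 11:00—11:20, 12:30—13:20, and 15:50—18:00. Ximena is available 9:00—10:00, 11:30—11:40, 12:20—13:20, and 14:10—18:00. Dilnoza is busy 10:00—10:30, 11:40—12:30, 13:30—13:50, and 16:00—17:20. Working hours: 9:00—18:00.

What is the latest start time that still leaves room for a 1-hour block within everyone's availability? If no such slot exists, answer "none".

none

Dilnoza free within 09:00–18:00: 09:00–10:00, 10:30–11:40, 12:30–13:30, 13:50–16:00, 17:20–18:00.
Mina ∩ Ximena: 12:30–13:20, 15:50–18:00.
Mina ∩ Ximena ∩ Dilnoza: 12:30–13:20, 15:50–16:00, 17:20–18:00.
Windows ≥ 60 min: (none).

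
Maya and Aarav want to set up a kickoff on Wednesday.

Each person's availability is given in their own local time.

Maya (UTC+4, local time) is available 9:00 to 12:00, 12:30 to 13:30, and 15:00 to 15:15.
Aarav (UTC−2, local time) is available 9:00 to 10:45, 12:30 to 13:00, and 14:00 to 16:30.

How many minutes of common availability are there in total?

Maya → UTC: 05:00–08:00, 08:30–09:30, 11:00–11:15.
Aarav → UTC: 11:00–12:45, 14:30–15:00, 16:00–18:30.
Maya ∩ Aarav: 11:00–11:15.
Total common minutes: 15.

15 minutes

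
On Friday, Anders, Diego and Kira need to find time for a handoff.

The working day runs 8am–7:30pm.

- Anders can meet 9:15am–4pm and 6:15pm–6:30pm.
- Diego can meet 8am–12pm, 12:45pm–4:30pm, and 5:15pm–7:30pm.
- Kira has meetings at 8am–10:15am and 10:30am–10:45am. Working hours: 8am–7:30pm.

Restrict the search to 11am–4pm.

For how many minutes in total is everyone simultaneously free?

Kira free within 08:00–19:30: 10:15–10:30, 10:45–19:30.
Anders ∩ Diego: 09:15–12:00, 12:45–16:00, 18:15–18:30.
Anders ∩ Diego ∩ Kira: 10:15–10:30, 10:45–12:00, 12:45–16:00, 18:15–18:30.
Restricted to 11:00–16:00: 11:00–12:00, 12:45–16:00.
Total common minutes: 60 + 195 = 255.

255 minutes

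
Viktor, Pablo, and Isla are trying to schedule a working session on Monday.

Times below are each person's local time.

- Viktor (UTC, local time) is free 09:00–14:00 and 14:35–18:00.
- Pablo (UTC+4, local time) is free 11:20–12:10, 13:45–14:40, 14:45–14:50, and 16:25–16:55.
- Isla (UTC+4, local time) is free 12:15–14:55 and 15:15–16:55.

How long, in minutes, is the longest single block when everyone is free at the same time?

55 minutes

Viktor → UTC: 09:00–14:00, 14:35–18:00.
Pablo → UTC: 07:20–08:10, 09:45–10:40, 10:45–10:50, 12:25–12:55.
Isla → UTC: 08:15–10:55, 11:15–12:55.
Viktor ∩ Pablo: 09:45–10:40, 10:45–10:50, 12:25–12:55.
Viktor ∩ Pablo ∩ Isla: 09:45–10:40, 10:45–10:50, 12:25–12:55.
Common window lengths: 55, 5, 30 min; longest is 55.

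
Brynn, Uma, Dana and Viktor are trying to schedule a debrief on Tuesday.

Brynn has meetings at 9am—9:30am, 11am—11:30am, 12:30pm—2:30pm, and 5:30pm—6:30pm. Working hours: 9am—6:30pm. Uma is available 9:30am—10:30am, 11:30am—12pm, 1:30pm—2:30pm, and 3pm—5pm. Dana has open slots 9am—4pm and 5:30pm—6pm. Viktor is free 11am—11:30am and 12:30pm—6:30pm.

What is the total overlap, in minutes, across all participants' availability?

Brynn free within 09:00–18:30: 09:30–11:00, 11:30–12:30, 14:30–17:30.
Brynn ∩ Uma: 09:30–10:30, 11:30–12:00, 15:00–17:00.
Brynn ∩ Uma ∩ Dana: 09:30–10:30, 11:30–12:00, 15:00–16:00.
Brynn ∩ Uma ∩ Dana ∩ Viktor: 15:00–16:00.
Total common minutes: 60.

60 minutes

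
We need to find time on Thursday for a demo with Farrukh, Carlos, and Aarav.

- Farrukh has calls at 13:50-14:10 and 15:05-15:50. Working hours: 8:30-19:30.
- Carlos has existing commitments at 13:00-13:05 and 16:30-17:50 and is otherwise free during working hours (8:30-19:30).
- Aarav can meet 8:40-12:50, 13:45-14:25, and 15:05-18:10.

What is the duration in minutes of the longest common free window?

250 minutes

Farrukh free within 08:30–19:30: 08:30–13:50, 14:10–15:05, 15:50–19:30.
Carlos free within 08:30–19:30: 08:30–13:00, 13:05–16:30, 17:50–19:30.
Farrukh ∩ Carlos: 08:30–13:00, 13:05–13:50, 14:10–15:05, 15:50–16:30, 17:50–19:30.
Farrukh ∩ Carlos ∩ Aarav: 08:40–12:50, 13:45–13:50, 14:10–14:25, 15:50–16:30, 17:50–18:10.
Common window lengths: 250, 5, 15, 40, 20 min; longest is 250.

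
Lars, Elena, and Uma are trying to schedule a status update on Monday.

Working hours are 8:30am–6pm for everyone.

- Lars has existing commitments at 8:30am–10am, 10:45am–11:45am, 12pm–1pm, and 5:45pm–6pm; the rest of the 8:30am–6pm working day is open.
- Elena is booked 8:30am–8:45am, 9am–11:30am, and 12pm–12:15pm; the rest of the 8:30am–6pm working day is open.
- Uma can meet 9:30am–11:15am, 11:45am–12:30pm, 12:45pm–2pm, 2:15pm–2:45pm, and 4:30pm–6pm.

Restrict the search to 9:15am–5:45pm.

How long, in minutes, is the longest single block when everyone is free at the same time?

75 minutes

Lars free within 08:30–18:00: 10:00–10:45, 11:45–12:00, 13:00–17:45.
Elena free within 08:30–18:00: 08:45–09:00, 11:30–12:00, 12:15–18:00.
Lars ∩ Elena: 11:45–12:00, 13:00–17:45.
Lars ∩ Elena ∩ Uma: 11:45–12:00, 13:00–14:00, 14:15–14:45, 16:30–17:45.
Restricted to 09:15–17:45: 11:45–12:00, 13:00–14:00, 14:15–14:45, 16:30–17:45.
Common window lengths: 15, 60, 30, 75 min; longest is 75.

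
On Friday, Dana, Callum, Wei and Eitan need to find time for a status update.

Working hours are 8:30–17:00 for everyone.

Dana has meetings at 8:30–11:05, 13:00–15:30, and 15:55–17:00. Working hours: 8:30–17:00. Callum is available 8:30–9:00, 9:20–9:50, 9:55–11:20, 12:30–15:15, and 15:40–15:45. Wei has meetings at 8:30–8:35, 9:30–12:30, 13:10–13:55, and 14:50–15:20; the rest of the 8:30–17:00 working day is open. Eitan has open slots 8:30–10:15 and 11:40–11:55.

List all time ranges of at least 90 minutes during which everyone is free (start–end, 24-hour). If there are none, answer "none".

none

Dana free within 08:30–17:00: 11:05–13:00, 15:30–15:55.
Wei free within 08:30–17:00: 08:35–09:30, 12:30–13:10, 13:55–14:50, 15:20–17:00.
Dana ∩ Callum: 11:05–11:20, 12:30–13:00, 15:40–15:45.
Dana ∩ Callum ∩ Wei: 12:30–13:00, 15:40–15:45.
Dana ∩ Callum ∩ Wei ∩ Eitan: (none).
Windows ≥ 90 min: (none).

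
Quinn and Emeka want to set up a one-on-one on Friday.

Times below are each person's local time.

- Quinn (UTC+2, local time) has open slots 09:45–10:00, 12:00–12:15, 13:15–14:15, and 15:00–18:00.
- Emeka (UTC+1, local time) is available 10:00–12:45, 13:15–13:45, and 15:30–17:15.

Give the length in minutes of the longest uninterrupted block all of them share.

Quinn → UTC: 07:45–08:00, 10:00–10:15, 11:15–12:15, 13:00–16:00.
Emeka → UTC: 09:00–11:45, 12:15–12:45, 14:30–16:15.
Quinn ∩ Emeka: 10:00–10:15, 11:15–11:45, 14:30–16:00.
Common window lengths: 15, 30, 90 min; longest is 90.

90 minutes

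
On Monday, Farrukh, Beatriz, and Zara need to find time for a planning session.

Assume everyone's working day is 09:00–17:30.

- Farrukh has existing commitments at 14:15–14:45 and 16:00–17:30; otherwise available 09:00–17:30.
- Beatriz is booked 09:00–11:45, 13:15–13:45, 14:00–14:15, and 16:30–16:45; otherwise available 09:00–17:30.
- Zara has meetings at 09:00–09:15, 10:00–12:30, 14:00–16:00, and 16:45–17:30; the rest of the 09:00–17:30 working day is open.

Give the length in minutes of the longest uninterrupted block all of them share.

Farrukh free within 09:00–17:30: 09:00–14:15, 14:45–16:00.
Beatriz free within 09:00–17:30: 11:45–13:15, 13:45–14:00, 14:15–16:30, 16:45–17:30.
Zara free within 09:00–17:30: 09:15–10:00, 12:30–14:00, 16:00–16:45.
Farrukh ∩ Beatriz: 11:45–13:15, 13:45–14:00, 14:45–16:00.
Farrukh ∩ Beatriz ∩ Zara: 12:30–13:15, 13:45–14:00.
Common window lengths: 45, 15 min; longest is 45.

45 minutes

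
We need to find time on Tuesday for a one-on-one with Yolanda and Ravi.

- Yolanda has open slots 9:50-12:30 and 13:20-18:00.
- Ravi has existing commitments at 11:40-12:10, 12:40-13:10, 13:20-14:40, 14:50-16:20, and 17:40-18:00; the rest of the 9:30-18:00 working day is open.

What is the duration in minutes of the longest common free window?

110 minutes

Ravi free within 09:30–18:00: 09:30–11:40, 12:10–12:40, 13:10–13:20, 14:40–14:50, 16:20–17:40.
Yolanda ∩ Ravi: 09:50–11:40, 12:10–12:30, 14:40–14:50, 16:20–17:40.
Common window lengths: 110, 20, 10, 80 min; longest is 110.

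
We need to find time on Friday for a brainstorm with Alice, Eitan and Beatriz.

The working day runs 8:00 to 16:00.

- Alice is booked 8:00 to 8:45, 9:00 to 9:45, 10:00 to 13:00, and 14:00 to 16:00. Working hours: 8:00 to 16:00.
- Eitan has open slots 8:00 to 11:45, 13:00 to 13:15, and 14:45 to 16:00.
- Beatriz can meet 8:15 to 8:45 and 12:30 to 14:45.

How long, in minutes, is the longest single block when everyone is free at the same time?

Alice free within 08:00–16:00: 08:45–09:00, 09:45–10:00, 13:00–14:00.
Alice ∩ Eitan: 08:45–09:00, 09:45–10:00, 13:00–13:15.
Alice ∩ Eitan ∩ Beatriz: 13:00–13:15.
Single common window of 15 minutes.

15 minutes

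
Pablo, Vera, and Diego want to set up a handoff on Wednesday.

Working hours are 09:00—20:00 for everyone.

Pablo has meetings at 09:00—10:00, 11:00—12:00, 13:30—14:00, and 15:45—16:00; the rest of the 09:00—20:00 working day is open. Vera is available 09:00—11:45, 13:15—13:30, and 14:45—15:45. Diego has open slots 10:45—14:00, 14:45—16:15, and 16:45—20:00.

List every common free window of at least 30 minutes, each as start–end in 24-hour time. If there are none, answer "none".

Pablo free within 09:00–20:00: 10:00–11:00, 12:00–13:30, 14:00–15:45, 16:00–20:00.
Pablo ∩ Vera: 10:00–11:00, 13:15–13:30, 14:45–15:45.
Pablo ∩ Vera ∩ Diego: 10:45–11:00, 13:15–13:30, 14:45–15:45.
Windows ≥ 30 min: 14:45–15:45.

14:45–15:45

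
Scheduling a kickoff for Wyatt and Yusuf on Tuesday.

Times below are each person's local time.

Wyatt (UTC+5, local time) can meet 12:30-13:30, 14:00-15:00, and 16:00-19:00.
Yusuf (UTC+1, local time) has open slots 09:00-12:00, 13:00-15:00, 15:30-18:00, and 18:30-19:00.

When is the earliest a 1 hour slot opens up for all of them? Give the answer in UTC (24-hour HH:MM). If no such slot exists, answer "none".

Wyatt → UTC: 07:30–08:30, 09:00–10:00, 11:00–14:00.
Yusuf → UTC: 08:00–11:00, 12:00–14:00, 14:30–17:00, 17:30–18:00.
Wyatt ∩ Yusuf: 08:00–08:30, 09:00–10:00, 12:00–14:00.
Windows ≥ 60 min: 09:00–10:00, 12:00–14:00.
Earliest such window starts at 09:00.

09:00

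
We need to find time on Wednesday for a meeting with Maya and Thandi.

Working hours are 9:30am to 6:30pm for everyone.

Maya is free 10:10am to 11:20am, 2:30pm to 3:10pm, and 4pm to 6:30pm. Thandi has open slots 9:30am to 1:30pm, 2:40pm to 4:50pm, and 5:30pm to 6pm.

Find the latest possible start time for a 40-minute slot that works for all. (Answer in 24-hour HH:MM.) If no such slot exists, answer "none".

Maya ∩ Thandi: 10:10–11:20, 14:40–15:10, 16:00–16:50, 17:30–18:00.
Windows ≥ 40 min: 10:10–11:20, 16:00–16:50.
Latest start in the last window 16:00–16:50 is 16:50 − 40 min = 16:10.

16:10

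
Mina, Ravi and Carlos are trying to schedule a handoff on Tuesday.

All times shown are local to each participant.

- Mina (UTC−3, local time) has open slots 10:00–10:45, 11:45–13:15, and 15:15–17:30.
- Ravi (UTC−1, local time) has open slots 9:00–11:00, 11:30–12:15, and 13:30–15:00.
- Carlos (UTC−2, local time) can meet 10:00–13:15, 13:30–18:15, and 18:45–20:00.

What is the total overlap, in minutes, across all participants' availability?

75 minutes

Mina → UTC: 13:00–13:45, 14:45–16:15, 18:15–20:30.
Ravi → UTC: 10:00–12:00, 12:30–13:15, 14:30–16:00.
Carlos → UTC: 12:00–15:15, 15:30–20:15, 20:45–22:00.
Mina ∩ Ravi: 13:00–13:15, 14:45–16:00.
Mina ∩ Ravi ∩ Carlos: 13:00–13:15, 14:45–15:15, 15:30–16:00.
Total common minutes: 15 + 30 + 30 = 75.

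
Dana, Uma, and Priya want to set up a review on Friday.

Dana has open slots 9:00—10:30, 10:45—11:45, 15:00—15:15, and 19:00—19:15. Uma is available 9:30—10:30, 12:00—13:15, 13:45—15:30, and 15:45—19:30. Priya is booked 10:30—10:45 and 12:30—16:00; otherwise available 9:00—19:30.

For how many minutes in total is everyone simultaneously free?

Priya free within 09:00–19:30: 09:00–10:30, 10:45–12:30, 16:00–19:30.
Dana ∩ Uma: 09:30–10:30, 15:00–15:15, 19:00–19:15.
Dana ∩ Uma ∩ Priya: 09:30–10:30, 19:00–19:15.
Total common minutes: 60 + 15 = 75.

75 minutes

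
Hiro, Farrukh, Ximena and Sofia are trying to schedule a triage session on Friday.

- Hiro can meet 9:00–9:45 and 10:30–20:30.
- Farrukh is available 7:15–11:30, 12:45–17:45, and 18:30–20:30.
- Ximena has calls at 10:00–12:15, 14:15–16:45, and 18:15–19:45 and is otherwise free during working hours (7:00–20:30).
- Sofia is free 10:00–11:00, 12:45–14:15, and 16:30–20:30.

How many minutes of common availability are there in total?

Ximena free within 07:00–20:30: 07:00–10:00, 12:15–14:15, 16:45–18:15, 19:45–20:30.
Hiro ∩ Farrukh: 09:00–09:45, 10:30–11:30, 12:45–17:45, 18:30–20:30.
Hiro ∩ Farrukh ∩ Ximena: 09:00–09:45, 12:45–14:15, 16:45–17:45, 19:45–20:30.
Hiro ∩ Farrukh ∩ Ximena ∩ Sofia: 12:45–14:15, 16:45–17:45, 19:45–20:30.
Total common minutes: 90 + 60 + 45 = 195.

195 minutes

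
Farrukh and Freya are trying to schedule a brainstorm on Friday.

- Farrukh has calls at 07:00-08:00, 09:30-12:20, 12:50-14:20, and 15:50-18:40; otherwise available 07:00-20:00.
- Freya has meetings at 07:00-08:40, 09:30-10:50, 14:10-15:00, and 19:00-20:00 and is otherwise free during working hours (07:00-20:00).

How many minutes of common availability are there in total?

150 minutes

Farrukh free within 07:00–20:00: 08:00–09:30, 12:20–12:50, 14:20–15:50, 18:40–20:00.
Freya free within 07:00–20:00: 08:40–09:30, 10:50–14:10, 15:00–19:00.
Farrukh ∩ Freya: 08:40–09:30, 12:20–12:50, 15:00–15:50, 18:40–19:00.
Total common minutes: 50 + 30 + 50 + 20 = 150.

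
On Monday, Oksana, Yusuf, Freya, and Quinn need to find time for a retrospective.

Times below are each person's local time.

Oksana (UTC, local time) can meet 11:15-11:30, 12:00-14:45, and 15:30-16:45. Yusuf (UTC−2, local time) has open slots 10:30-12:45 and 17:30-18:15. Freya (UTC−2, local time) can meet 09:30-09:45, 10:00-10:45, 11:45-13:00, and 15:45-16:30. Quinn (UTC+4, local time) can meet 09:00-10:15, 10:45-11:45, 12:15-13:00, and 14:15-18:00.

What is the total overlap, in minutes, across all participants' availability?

Oksana → UTC: 11:15–11:30, 12:00–14:45, 15:30–16:45.
Yusuf → UTC: 12:30–14:45, 19:30–20:15.
Freya → UTC: 11:30–11:45, 12:00–12:45, 13:45–15:00, 17:45–18:30.
Quinn → UTC: 05:00–06:15, 06:45–07:45, 08:15–09:00, 10:15–14:00.
Oksana ∩ Yusuf: 12:30–14:45.
Oksana ∩ Yusuf ∩ Freya: 12:30–12:45, 13:45–14:45.
Oksana ∩ Yusuf ∩ Freya ∩ Quinn: 12:30–12:45, 13:45–14:00.
Total common minutes: 15 + 15 = 30.

30 minutes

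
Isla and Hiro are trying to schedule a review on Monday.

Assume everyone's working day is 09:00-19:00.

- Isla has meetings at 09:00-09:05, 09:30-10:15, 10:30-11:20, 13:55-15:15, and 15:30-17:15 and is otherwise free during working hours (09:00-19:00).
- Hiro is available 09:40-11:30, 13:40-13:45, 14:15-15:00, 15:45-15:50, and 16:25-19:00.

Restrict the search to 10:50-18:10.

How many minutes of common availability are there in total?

70 minutes

Isla free within 09:00–19:00: 09:05–09:30, 10:15–10:30, 11:20–13:55, 15:15–15:30, 17:15–19:00.
Isla ∩ Hiro: 10:15–10:30, 11:20–11:30, 13:40–13:45, 17:15–19:00.
Restricted to 10:50–18:10: 11:20–11:30, 13:40–13:45, 17:15–18:10.
Total common minutes: 10 + 5 + 55 = 70.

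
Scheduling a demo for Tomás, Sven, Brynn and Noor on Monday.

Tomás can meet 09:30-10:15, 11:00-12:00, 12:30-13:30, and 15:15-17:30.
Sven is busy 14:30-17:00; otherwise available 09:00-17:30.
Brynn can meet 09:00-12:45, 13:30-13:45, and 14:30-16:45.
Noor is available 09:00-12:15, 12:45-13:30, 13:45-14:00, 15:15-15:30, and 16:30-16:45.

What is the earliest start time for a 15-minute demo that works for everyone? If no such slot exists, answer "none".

09:30

Sven free within 09:00–17:30: 09:00–14:30, 17:00–17:30.
Tomás ∩ Sven: 09:30–10:15, 11:00–12:00, 12:30–13:30, 17:00–17:30.
Tomás ∩ Sven ∩ Brynn: 09:30–10:15, 11:00–12:00, 12:30–12:45.
Tomás ∩ Sven ∩ Brynn ∩ Noor: 09:30–10:15, 11:00–12:00.
Windows ≥ 15 min: 09:30–10:15, 11:00–12:00.
Earliest such window starts at 09:30.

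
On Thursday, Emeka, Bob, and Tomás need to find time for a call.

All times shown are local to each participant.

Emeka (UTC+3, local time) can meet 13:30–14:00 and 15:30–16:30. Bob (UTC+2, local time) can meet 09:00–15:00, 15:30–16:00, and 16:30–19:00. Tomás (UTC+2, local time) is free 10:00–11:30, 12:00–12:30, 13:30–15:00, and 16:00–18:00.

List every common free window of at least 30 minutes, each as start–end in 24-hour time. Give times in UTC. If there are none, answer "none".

Emeka → UTC: 10:30–11:00, 12:30–13:30.
Bob → UTC: 07:00–13:00, 13:30–14:00, 14:30–17:00.
Tomás → UTC: 08:00–09:30, 10:00–10:30, 11:30–13:00, 14:00–16:00.
Emeka ∩ Bob: 10:30–11:00, 12:30–13:00.
Emeka ∩ Bob ∩ Tomás: 12:30–13:00.
Windows ≥ 30 min: 12:30–13:00.

12:30–13:00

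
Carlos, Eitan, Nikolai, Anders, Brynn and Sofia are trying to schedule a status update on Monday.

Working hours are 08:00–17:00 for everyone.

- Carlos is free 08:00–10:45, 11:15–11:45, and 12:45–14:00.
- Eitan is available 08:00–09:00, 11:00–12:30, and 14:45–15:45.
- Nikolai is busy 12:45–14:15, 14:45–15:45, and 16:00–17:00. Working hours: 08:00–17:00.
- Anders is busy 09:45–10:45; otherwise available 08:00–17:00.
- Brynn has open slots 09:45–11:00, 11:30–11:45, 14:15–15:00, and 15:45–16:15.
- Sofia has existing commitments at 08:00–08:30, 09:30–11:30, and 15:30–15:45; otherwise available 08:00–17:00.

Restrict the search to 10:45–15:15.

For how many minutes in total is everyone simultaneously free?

15 minutes

Nikolai free within 08:00–17:00: 08:00–12:45, 14:15–14:45, 15:45–16:00.
Anders free within 08:00–17:00: 08:00–09:45, 10:45–17:00.
Sofia free within 08:00–17:00: 08:30–09:30, 11:30–15:30, 15:45–17:00.
Carlos ∩ Eitan: 08:00–09:00, 11:15–11:45.
Carlos ∩ Eitan ∩ Nikolai: 08:00–09:00, 11:15–11:45.
Carlos ∩ Eitan ∩ Nikolai ∩ Anders: 08:00–09:00, 11:15–11:45.
Carlos ∩ Eitan ∩ Nikolai ∩ Anders ∩ Brynn: 11:30–11:45.
Carlos ∩ Eitan ∩ Nikolai ∩ Anders ∩ Brynn ∩ Sofia: 11:30–11:45.
Restricted to 10:45–15:15: 11:30–11:45.
Total common minutes: 15.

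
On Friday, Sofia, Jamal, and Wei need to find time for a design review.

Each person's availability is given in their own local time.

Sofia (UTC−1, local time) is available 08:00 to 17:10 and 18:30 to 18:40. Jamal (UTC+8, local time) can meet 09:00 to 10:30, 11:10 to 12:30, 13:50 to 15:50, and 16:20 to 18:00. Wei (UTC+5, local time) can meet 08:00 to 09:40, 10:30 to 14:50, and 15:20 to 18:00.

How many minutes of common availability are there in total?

50 minutes

Sofia → UTC: 09:00–18:10, 19:30–19:40.
Jamal → UTC: 01:00–02:30, 03:10–04:30, 05:50–07:50, 08:20–10:00.
Wei → UTC: 03:00–04:40, 05:30–09:50, 10:20–13:00.
Sofia ∩ Jamal: 09:00–10:00.
Sofia ∩ Jamal ∩ Wei: 09:00–09:50.
Total common minutes: 50.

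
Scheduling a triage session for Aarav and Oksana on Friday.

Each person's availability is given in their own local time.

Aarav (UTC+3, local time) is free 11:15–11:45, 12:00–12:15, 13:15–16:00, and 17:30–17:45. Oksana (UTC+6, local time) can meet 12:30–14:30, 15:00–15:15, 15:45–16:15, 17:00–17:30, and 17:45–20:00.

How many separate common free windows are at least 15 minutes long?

Aarav → UTC: 08:15–08:45, 09:00–09:15, 10:15–13:00, 14:30–14:45.
Oksana → UTC: 06:30–08:30, 09:00–09:15, 09:45–10:15, 11:00–11:30, 11:45–14:00.
Aarav ∩ Oksana: 08:15–08:30, 09:00–09:15, 11:00–11:30, 11:45–13:00.
Windows ≥ 15 min: 08:15–08:30, 09:00–09:15, 11:00–11:30, 11:45–13:00.
That's 4 windows.

4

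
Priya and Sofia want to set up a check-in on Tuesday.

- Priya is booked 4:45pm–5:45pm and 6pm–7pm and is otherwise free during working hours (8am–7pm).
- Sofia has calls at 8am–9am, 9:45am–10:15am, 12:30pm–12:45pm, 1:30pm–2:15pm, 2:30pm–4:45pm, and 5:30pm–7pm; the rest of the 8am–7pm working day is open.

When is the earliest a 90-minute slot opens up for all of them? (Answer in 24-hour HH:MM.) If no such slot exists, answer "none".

10:15

Priya free within 08:00–19:00: 08:00–16:45, 17:45–18:00.
Sofia free within 08:00–19:00: 09:00–09:45, 10:15–12:30, 12:45–13:30, 14:15–14:30, 16:45–17:30.
Priya ∩ Sofia: 09:00–09:45, 10:15–12:30, 12:45–13:30, 14:15–14:30.
Windows ≥ 90 min: 10:15–12:30.
Earliest such window starts at 10:15.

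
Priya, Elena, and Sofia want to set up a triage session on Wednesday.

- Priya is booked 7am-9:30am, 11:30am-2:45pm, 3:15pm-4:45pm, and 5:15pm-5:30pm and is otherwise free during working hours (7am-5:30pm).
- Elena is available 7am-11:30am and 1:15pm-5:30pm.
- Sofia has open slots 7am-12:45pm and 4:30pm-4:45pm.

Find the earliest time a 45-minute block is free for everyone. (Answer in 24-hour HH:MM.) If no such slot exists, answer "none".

Priya free within 07:00–17:30: 09:30–11:30, 14:45–15:15, 16:45–17:15.
Priya ∩ Elena: 09:30–11:30, 14:45–15:15, 16:45–17:15.
Priya ∩ Elena ∩ Sofia: 09:30–11:30.
Windows ≥ 45 min: 09:30–11:30.
Earliest such window starts at 09:30.

09:30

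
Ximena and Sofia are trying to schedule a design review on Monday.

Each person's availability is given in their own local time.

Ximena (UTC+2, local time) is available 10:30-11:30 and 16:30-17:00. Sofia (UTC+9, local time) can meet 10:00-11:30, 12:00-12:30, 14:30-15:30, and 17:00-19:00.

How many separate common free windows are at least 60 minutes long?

1

Ximena → UTC: 08:30–09:30, 14:30–15:00.
Sofia → UTC: 01:00–02:30, 03:00–03:30, 05:30–06:30, 08:00–10:00.
Ximena ∩ Sofia: 08:30–09:30.
Windows ≥ 60 min: 08:30–09:30.
That's 1 window.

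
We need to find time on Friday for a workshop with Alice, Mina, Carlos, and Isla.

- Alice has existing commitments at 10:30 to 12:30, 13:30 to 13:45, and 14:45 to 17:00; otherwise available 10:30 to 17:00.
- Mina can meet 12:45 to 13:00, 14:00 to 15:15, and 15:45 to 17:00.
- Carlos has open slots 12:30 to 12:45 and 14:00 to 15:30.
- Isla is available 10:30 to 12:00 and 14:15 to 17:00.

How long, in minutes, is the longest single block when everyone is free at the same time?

Alice free within 10:30–17:00: 12:30–13:30, 13:45–14:45.
Alice ∩ Mina: 12:45–13:00, 14:00–14:45.
Alice ∩ Mina ∩ Carlos: 14:00–14:45.
Alice ∩ Mina ∩ Carlos ∩ Isla: 14:15–14:45.
Single common window of 30 minutes.

30 minutes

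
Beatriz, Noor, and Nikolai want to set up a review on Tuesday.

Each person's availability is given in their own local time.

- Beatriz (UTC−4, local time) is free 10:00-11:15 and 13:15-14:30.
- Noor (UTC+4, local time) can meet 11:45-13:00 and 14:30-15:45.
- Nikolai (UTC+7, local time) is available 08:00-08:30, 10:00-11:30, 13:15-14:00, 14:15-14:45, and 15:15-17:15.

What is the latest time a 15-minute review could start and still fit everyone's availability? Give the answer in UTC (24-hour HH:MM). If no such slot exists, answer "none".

Beatriz → UTC: 14:00–15:15, 17:15–18:30.
Noor → UTC: 07:45–09:00, 10:30–11:45.
Nikolai → UTC: 01:00–01:30, 03:00–04:30, 06:15–07:00, 07:15–07:45, 08:15–10:15.
Beatriz ∩ Noor: (none).
Beatriz ∩ Noor ∩ Nikolai: (none).
Windows ≥ 15 min: (none).

none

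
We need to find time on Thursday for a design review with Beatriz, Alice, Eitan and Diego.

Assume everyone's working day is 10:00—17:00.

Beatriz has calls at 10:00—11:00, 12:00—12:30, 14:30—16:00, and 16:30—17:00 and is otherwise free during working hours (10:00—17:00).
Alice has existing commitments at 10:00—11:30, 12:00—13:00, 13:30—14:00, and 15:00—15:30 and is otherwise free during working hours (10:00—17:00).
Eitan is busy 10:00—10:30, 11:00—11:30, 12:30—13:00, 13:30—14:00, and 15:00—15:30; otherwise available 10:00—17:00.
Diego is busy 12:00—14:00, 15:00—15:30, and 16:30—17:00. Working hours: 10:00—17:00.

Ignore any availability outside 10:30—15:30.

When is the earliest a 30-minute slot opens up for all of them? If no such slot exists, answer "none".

11:30

Beatriz free within 10:00–17:00: 11:00–12:00, 12:30–14:30, 16:00–16:30.
Alice free within 10:00–17:00: 11:30–12:00, 13:00–13:30, 14:00–15:00, 15:30–17:00.
Eitan free within 10:00–17:00: 10:30–11:00, 11:30–12:30, 13:00–13:30, 14:00–15:00, 15:30–17:00.
Diego free within 10:00–17:00: 10:00–12:00, 14:00–15:00, 15:30–16:30.
Beatriz ∩ Alice: 11:30–12:00, 13:00–13:30, 14:00–14:30, 16:00–16:30.
Beatriz ∩ Alice ∩ Eitan: 11:30–12:00, 13:00–13:30, 14:00–14:30, 16:00–16:30.
Beatriz ∩ Alice ∩ Eitan ∩ Diego: 11:30–12:00, 14:00–14:30, 16:00–16:30.
Restricted to 10:30–15:30: 11:30–12:00, 14:00–14:30.
Windows ≥ 30 min: 11:30–12:00, 14:00–14:30.
Earliest such window starts at 11:30.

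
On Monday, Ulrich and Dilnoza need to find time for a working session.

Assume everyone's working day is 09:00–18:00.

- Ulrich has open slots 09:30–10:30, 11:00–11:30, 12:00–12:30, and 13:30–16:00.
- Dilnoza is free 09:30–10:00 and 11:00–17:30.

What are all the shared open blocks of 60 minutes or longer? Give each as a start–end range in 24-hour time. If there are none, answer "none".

13:30–16:00

Ulrich ∩ Dilnoza: 09:30–10:00, 11:00–11:30, 12:00–12:30, 13:30–16:00.
Windows ≥ 60 min: 13:30–16:00.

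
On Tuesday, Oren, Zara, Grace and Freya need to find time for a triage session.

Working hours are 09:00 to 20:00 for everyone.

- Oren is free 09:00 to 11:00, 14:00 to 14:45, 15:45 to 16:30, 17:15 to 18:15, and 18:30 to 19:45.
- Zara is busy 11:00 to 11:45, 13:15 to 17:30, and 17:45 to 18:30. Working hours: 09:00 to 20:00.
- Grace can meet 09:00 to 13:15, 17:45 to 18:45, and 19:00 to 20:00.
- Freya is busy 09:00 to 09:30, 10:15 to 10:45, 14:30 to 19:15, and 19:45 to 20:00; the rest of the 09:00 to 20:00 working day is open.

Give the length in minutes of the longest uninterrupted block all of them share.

Zara free within 09:00–20:00: 09:00–11:00, 11:45–13:15, 17:30–17:45, 18:30–20:00.
Freya free within 09:00–20:00: 09:30–10:15, 10:45–14:30, 19:15–19:45.
Oren ∩ Zara: 09:00–11:00, 17:30–17:45, 18:30–19:45.
Oren ∩ Zara ∩ Grace: 09:00–11:00, 18:30–18:45, 19:00–19:45.
Oren ∩ Zara ∩ Grace ∩ Freya: 09:30–10:15, 10:45–11:00, 19:15–19:45.
Common window lengths: 45, 15, 30 min; longest is 45.

45 minutes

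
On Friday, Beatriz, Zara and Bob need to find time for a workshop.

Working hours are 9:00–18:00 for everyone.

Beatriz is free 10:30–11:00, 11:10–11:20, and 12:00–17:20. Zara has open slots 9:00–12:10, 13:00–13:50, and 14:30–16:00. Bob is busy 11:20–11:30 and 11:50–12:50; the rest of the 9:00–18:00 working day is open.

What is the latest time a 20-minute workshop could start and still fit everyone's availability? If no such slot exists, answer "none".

Bob free within 09:00–18:00: 09:00–11:20, 11:30–11:50, 12:50–18:00.
Beatriz ∩ Zara: 10:30–11:00, 11:10–11:20, 12:00–12:10, 13:00–13:50, 14:30–16:00.
Beatriz ∩ Zara ∩ Bob: 10:30–11:00, 11:10–11:20, 13:00–13:50, 14:30–16:00.
Windows ≥ 20 min: 10:30–11:00, 13:00–13:50, 14:30–16:00.
Latest start in the last window 14:30–16:00 is 16:00 − 20 min = 15:40.

15:40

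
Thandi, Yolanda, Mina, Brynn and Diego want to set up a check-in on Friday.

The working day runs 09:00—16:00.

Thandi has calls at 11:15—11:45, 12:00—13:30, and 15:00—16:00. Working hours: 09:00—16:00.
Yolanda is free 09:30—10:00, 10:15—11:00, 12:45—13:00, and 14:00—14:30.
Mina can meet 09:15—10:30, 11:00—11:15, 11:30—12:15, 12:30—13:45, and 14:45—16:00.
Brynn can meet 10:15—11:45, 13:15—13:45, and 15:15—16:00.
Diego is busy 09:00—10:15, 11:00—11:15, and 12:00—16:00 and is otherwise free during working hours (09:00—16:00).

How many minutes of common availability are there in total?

15 minutes

Thandi free within 09:00–16:00: 09:00–11:15, 11:45–12:00, 13:30–15:00.
Diego free within 09:00–16:00: 10:15–11:00, 11:15–12:00.
Thandi ∩ Yolanda: 09:30–10:00, 10:15–11:00, 14:00–14:30.
Thandi ∩ Yolanda ∩ Mina: 09:30–10:00, 10:15–10:30.
Thandi ∩ Yolanda ∩ Mina ∩ Brynn: 10:15–10:30.
Thandi ∩ Yolanda ∩ Mina ∩ Brynn ∩ Diego: 10:15–10:30.
Total common minutes: 15.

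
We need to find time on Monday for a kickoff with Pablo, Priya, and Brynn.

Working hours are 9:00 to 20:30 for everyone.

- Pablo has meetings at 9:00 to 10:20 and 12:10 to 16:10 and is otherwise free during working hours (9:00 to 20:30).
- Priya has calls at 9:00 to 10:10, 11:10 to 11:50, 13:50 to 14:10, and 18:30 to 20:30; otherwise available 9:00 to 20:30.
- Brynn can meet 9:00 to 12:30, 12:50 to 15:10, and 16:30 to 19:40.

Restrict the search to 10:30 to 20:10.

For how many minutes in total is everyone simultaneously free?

180 minutes

Pablo free within 09:00–20:30: 10:20–12:10, 16:10–20:30.
Priya free within 09:00–20:30: 10:10–11:10, 11:50–13:50, 14:10–18:30.
Pablo ∩ Priya: 10:20–11:10, 11:50–12:10, 16:10–18:30.
Pablo ∩ Priya ∩ Brynn: 10:20–11:10, 11:50–12:10, 16:30–18:30.
Restricted to 10:30–20:10: 10:30–11:10, 11:50–12:10, 16:30–18:30.
Total common minutes: 40 + 20 + 120 = 180.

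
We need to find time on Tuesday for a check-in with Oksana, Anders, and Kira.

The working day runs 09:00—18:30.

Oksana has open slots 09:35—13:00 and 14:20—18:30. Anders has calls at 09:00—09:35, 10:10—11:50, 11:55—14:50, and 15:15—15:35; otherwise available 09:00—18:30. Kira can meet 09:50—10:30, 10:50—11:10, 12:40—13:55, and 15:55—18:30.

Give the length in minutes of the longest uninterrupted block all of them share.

155 minutes

Anders free within 09:00–18:30: 09:35–10:10, 11:50–11:55, 14:50–15:15, 15:35–18:30.
Oksana ∩ Anders: 09:35–10:10, 11:50–11:55, 14:50–15:15, 15:35–18:30.
Oksana ∩ Anders ∩ Kira: 09:50–10:10, 15:55–18:30.
Common window lengths: 20, 155 min; longest is 155.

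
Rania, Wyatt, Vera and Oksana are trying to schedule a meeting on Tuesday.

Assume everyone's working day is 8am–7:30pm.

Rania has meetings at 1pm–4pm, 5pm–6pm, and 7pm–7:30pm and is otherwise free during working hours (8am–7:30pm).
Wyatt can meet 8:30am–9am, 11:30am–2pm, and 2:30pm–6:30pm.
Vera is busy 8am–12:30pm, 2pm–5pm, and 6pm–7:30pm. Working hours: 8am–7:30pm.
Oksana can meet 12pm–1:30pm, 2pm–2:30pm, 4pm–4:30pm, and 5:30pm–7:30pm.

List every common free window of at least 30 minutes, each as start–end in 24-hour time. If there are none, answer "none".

Rania free within 08:00–19:30: 08:00–13:00, 16:00–17:00, 18:00–19:00.
Vera free within 08:00–19:30: 12:30–14:00, 17:00–18:00.
Rania ∩ Wyatt: 08:30–09:00, 11:30–13:00, 16:00–17:00, 18:00–18:30.
Rania ∩ Wyatt ∩ Vera: 12:30–13:00.
Rania ∩ Wyatt ∩ Vera ∩ Oksana: 12:30–13:00.
Windows ≥ 30 min: 12:30–13:00.

12:30–13:00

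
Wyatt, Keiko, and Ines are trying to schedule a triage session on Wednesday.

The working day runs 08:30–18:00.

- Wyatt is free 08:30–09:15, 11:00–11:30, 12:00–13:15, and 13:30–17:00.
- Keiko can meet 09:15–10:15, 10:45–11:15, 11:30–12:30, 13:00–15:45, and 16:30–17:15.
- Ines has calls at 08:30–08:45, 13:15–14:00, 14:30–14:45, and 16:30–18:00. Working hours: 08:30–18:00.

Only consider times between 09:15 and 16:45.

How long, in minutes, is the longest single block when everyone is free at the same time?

60 minutes

Ines free within 08:30–18:00: 08:45–13:15, 14:00–14:30, 14:45–16:30.
Wyatt ∩ Keiko: 11:00–11:15, 12:00–12:30, 13:00–13:15, 13:30–15:45, 16:30–17:00.
Wyatt ∩ Keiko ∩ Ines: 11:00–11:15, 12:00–12:30, 13:00–13:15, 14:00–14:30, 14:45–15:45.
Restricted to 09:15–16:45: 11:00–11:15, 12:00–12:30, 13:00–13:15, 14:00–14:30, 14:45–15:45.
Common window lengths: 15, 30, 15, 30, 60 min; longest is 60.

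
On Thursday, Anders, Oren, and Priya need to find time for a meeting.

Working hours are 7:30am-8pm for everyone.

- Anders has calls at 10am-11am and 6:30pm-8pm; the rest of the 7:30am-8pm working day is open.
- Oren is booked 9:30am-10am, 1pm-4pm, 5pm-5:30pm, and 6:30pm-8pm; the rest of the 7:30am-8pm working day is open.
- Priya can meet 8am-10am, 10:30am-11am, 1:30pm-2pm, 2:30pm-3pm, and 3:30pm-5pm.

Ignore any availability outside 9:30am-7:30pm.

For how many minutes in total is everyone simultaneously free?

60 minutes

Anders free within 07:30–20:00: 07:30–10:00, 11:00–18:30.
Oren free within 07:30–20:00: 07:30–09:30, 10:00–13:00, 16:00–17:00, 17:30–18:30.
Anders ∩ Oren: 07:30–09:30, 11:00–13:00, 16:00–17:00, 17:30–18:30.
Anders ∩ Oren ∩ Priya: 08:00–09:30, 16:00–17:00.
Restricted to 09:30–19:30: 16:00–17:00.
Total common minutes: 60.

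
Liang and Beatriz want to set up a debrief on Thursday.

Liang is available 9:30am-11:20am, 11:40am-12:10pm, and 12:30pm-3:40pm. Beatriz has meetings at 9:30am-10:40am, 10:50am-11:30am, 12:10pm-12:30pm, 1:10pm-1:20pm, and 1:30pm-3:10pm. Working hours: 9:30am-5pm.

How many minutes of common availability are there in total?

Beatriz free within 09:30–17:00: 10:40–10:50, 11:30–12:10, 12:30–13:10, 13:20–13:30, 15:10–17:00.
Liang ∩ Beatriz: 10:40–10:50, 11:40–12:10, 12:30–13:10, 13:20–13:30, 15:10–15:40.
Total common minutes: 10 + 30 + 40 + 10 + 30 = 120.

120 minutes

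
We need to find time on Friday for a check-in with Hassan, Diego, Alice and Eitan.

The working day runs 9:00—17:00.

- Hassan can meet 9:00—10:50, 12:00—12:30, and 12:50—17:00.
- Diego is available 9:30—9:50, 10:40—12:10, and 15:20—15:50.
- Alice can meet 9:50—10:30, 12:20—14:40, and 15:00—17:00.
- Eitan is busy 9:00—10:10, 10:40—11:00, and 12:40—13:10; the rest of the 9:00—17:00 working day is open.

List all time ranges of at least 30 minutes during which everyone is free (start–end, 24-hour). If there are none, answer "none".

15:20–15:50

Eitan free within 09:00–17:00: 10:10–10:40, 11:00–12:40, 13:10–17:00.
Hassan ∩ Diego: 09:30–09:50, 10:40–10:50, 12:00–12:10, 15:20–15:50.
Hassan ∩ Diego ∩ Alice: 15:20–15:50.
Hassan ∩ Diego ∩ Alice ∩ Eitan: 15:20–15:50.
Windows ≥ 30 min: 15:20–15:50.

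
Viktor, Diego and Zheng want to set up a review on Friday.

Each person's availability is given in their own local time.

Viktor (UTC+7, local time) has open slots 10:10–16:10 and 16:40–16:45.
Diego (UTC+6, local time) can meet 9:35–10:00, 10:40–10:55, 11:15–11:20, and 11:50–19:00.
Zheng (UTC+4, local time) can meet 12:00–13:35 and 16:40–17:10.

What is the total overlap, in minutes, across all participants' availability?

70 minutes

Viktor → UTC: 03:10–09:10, 09:40–09:45.
Diego → UTC: 03:35–04:00, 04:40–04:55, 05:15–05:20, 05:50–13:00.
Zheng → UTC: 08:00–09:35, 12:40–13:10.
Viktor ∩ Diego: 03:35–04:00, 04:40–04:55, 05:15–05:20, 05:50–09:10, 09:40–09:45.
Viktor ∩ Diego ∩ Zheng: 08:00–09:10.
Total common minutes: 70.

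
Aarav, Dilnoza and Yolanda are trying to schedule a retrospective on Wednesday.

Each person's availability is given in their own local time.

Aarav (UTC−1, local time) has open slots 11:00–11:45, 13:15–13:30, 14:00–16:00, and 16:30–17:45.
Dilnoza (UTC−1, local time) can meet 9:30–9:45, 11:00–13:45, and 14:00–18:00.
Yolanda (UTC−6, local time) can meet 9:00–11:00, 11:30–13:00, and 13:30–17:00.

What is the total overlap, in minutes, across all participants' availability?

195 minutes

Aarav → UTC: 12:00–12:45, 14:15–14:30, 15:00–17:00, 17:30–18:45.
Dilnoza → UTC: 10:30–10:45, 12:00–14:45, 15:00–19:00.
Yolanda → UTC: 15:00–17:00, 17:30–19:00, 19:30–23:00.
Aarav ∩ Dilnoza: 12:00–12:45, 14:15–14:30, 15:00–17:00, 17:30–18:45.
Aarav ∩ Dilnoza ∩ Yolanda: 15:00–17:00, 17:30–18:45.
Total common minutes: 120 + 75 = 195.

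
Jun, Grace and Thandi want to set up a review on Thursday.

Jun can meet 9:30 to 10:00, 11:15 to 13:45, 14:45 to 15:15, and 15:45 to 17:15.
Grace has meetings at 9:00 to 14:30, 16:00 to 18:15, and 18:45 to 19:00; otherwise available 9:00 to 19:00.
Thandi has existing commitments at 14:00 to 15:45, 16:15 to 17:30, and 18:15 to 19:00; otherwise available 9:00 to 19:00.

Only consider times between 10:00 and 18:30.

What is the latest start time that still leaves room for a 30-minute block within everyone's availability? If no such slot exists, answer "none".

none

Grace free within 09:00–19:00: 14:30–16:00, 18:15–18:45.
Thandi free within 09:00–19:00: 09:00–14:00, 15:45–16:15, 17:30–18:15.
Jun ∩ Grace: 14:45–15:15, 15:45–16:00.
Jun ∩ Grace ∩ Thandi: 15:45–16:00.
Restricted to 10:00–18:30: 15:45–16:00.
Windows ≥ 30 min: (none).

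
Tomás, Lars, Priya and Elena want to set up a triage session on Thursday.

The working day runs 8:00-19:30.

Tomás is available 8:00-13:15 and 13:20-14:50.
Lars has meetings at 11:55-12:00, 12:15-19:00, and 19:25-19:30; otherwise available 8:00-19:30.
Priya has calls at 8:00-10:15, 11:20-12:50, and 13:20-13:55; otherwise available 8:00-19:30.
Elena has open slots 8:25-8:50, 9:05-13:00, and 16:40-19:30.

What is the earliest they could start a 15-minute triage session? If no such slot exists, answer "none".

Lars free within 08:00–19:30: 08:00–11:55, 12:00–12:15, 19:00–19:25.
Priya free within 08:00–19:30: 10:15–11:20, 12:50–13:20, 13:55–19:30.
Tomás ∩ Lars: 08:00–11:55, 12:00–12:15.
Tomás ∩ Lars ∩ Priya: 10:15–11:20.
Tomás ∩ Lars ∩ Priya ∩ Elena: 10:15–11:20.
Windows ≥ 15 min: 10:15–11:20.
Earliest such window starts at 10:15.

10:15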